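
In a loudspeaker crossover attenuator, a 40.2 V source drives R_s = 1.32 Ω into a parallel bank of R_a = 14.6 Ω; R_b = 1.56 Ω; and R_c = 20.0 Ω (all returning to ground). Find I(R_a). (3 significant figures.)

Parallel bank: R_p = 1/(1/14.6 + 1/1.56 + 1/20.0) = 1.317 Ω.
Node voltage V_A = V_supply · R_p/(R_s + R_p) = 40.2 × 0.4994 = 20.07 V.
I(R_a) = V_A / R_a = 20.07/14.6 = 1.375 A.

I ≈ 1.37 A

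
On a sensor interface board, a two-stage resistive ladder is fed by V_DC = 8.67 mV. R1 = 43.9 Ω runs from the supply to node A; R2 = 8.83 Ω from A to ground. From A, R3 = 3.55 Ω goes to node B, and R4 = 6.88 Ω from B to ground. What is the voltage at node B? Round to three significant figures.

V_B ≈ 0.562 mV

The second stage (R3 + R4 = 10.43 Ω) loads node A in parallel with R2.
R2 ‖ (R3+R4) = 4.782 Ω.
V_A = 8.67 × 4.782/(43.9 + 4.782) = 0.8516 mV.
Then the unloaded second divider: V_B = V_A × R4/(R3+R4) = 0.8516 × 0.6596 = 0.5618 mV.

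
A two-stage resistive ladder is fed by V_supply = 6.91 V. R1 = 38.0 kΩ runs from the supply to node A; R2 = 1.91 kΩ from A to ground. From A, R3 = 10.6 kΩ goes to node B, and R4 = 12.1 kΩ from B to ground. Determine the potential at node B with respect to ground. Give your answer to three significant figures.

V_B ≈ 0.163 V

Node A sees R2 in parallel with the series input of stage 2, R3 + R4 = 22.70 kΩ.
R2 ‖ (R3+R4) = 1.762 kΩ.
V_A = 6.91 × 1.762/(38.0 + 1.762) = 0.3062 V.
Then the unloaded second divider: V_B = V_A × R4/(R3+R4) = 0.3062 × 0.5330 = 0.1632 V.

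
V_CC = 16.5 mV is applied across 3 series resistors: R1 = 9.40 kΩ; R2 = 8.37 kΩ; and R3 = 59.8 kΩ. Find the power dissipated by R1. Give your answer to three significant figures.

P ≈ 0.425 nW

The common current is I = 16.5/77.57 = 0.2127 µA.
P(R1) = I²·R1 = (0.2127)² × 9.40 = 0.4253 nW.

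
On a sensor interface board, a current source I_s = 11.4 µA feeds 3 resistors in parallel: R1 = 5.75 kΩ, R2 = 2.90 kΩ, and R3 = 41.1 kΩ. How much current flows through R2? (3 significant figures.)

I ≈ 7.24 µA

ΣG = 1/5.75 + 1/2.90 + 1/41.1 = 0.5431.
By the current-divider rule, I = I_s · G_k/ΣG = 11.4 × 0.6350 = 7.239 µA.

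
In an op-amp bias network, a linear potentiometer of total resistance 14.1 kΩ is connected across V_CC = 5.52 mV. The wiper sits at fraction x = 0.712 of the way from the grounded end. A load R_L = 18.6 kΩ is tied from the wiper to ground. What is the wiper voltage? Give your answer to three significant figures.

V_out ≈ 3.40 mV

The pot divides into 4.061 kΩ above the wiper and 10.04 kΩ below.
(x·R_p) ‖ R_L = 6.520 kΩ.
Then V_out = V_CC · 6.520/(4.061 + 6.520) = 3.401 mV.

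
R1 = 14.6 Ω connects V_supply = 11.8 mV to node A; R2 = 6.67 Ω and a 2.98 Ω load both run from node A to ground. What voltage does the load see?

The load sits in parallel with R2, giving an effective lower resistance R2' = R2·R_L/(R2+R_L) = 2.060 Ω.
Now apply the divider: V_out = 11.8 × 0.1236 = 1.459 mV.

V_out ≈ 1.46 mV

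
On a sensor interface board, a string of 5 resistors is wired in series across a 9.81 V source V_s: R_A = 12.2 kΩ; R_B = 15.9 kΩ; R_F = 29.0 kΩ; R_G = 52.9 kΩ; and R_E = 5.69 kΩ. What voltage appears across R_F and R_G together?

V ≈ 6.94 V

Series total: ΣR = 12.2 + 15.9 + 29.0 + 52.9 + 5.69 = 115.7 kΩ.
R_{R_F..R_G} = 29.0 + 52.9 = 81.90 kΩ.
Voltage divider: V = V_s · (81.90 / 115.7) = 9.81 × 0.7079 = 6.945 V.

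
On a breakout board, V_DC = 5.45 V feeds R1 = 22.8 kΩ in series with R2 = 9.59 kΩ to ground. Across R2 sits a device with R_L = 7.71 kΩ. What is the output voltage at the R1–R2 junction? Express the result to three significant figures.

V_out ≈ 0.860 V

The load sits in parallel with R2, giving an effective lower resistance R2' = R2·R_L/(R2+R_L) = 4.274 kΩ.
Voltage divider with the loaded lower leg: V_out = 5.45 × 4.274/(22.8 + 4.274) = 5.45 × 0.1579 = 0.8603 V.
(Unloaded it would be 1.61 V; the load pulls it down.)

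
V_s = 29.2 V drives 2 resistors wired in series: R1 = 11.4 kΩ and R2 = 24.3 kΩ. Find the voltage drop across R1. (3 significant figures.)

Total series resistance ΣR = 11.4 + 24.3 = 35.70 kΩ.
By the voltage-divider rule, V = 29.2 × 11.40/35.70 = 9.324 V.

V ≈ 9.32 V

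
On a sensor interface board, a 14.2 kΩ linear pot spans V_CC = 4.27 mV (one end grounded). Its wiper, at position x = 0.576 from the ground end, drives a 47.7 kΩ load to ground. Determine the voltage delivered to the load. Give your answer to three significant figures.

Lower segment x·R_p = 8.179 kΩ; upper segment (1−x)·R_p = 6.021 kΩ.
R_L loads the lower segment: effective lower R = 6.982 kΩ.
Loaded-divider output: V_out = 4.27 × 0.5370 = 2.293 mV.

V_out ≈ 2.29 mV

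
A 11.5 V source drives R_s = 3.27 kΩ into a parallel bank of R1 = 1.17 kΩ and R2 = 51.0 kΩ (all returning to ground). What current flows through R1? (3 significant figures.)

Parallel bank: R_p = 1/(1/1.17 + 1/51.0) = 1.144 kΩ.
V_A by voltage divider: V_A = 11.5 × 1.144/(3.27 + 1.144) = 2.980 V.
I(R1) = V_A / R1 = 2.980/1.17 = 2.547 mA.

I ≈ 2.55 mA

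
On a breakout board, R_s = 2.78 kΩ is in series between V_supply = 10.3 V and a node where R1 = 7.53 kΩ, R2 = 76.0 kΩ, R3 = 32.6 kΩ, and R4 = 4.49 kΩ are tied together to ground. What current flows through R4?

Combine the parallel branches: R_p = (1/7.53 + 1/76.0 + 1/32.6 + 1/4.49)⁻¹ = 2.504 kΩ.
V_A = 10.3 × 2.504/5.284 = 4.881 V.
Branch current I = V_A/R4 = 4.881/4.49 = 1.087 mA.
(Check via current divider: I_total = 1.949 mA; share G_k/ΣG = 0.5577 → same result.)

I ≈ 1.09 mA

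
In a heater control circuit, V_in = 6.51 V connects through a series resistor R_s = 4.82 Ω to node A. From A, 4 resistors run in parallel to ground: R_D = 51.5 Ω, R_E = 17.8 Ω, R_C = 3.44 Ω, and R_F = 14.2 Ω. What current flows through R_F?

I ≈ 0.148 A

Equivalent of the parallel group: R_p = 2.290 Ω.
V_A by voltage divider: V_A = 6.51 × 2.290/(4.82 + 2.290) = 2.097 V.
Branch current I = V_A/R_F = 2.097/14.2 = 0.1477 A.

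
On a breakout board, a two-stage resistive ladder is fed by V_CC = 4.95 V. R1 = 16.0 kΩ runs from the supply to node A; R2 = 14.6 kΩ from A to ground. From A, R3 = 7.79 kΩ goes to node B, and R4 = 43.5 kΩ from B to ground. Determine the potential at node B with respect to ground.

V_B ≈ 1.74 V

The second stage (R3 + R4 = 51.29 kΩ) loads node A in parallel with R2.
Effective lower resistance at A: R2 ‖ 51.29 = 11.36 kΩ.
So V_A = 4.95 × 0.4153 = 2.056 V.
Then the unloaded second divider: V_B = V_A × R4/(R3+R4) = 2.056 × 0.8481 = 1.744 V.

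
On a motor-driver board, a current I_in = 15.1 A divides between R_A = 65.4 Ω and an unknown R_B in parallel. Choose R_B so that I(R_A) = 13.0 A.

In a two-way split, I_A/I_in = R_B/(R_A + R_B).
With f = 0.8609, R_B = R_A · f/(1−f) = 65.4 × 6.190 = 404.9 Ω.

R_B ≈ 405 Ω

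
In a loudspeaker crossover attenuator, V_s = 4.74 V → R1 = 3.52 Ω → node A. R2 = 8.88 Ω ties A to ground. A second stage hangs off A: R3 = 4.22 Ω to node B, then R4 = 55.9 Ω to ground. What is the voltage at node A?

Looking into the second stage from A: R3 + R4 = 60.12 Ω appears in parallel with R2.
Effective lower resistance at A: R2 ‖ 60.12 = 7.737 Ω.
So V_A = 4.74 × 0.6873 = 3.258 V.

V_A ≈ 3.26 V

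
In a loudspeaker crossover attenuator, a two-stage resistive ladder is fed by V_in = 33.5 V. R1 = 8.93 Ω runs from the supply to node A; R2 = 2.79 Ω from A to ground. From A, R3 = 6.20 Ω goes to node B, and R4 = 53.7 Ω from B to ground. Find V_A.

V_A ≈ 7.70 V

Looking into the second stage from A: R3 + R4 = 59.90 Ω appears in parallel with R2.
R2 ‖ (R3+R4) = 2.666 Ω.
V_A = 33.5 × 2.666/(8.93 + 2.666) = 7.702 V.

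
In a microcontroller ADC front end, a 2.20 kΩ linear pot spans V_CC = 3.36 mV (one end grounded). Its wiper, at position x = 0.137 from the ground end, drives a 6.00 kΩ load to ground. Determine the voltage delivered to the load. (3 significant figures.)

The pot divides into 1.899 kΩ above the wiper and 0.3014 kΩ below.
R_L loads the lower segment: effective lower R = 0.2870 kΩ.
Then V_out = V_CC · 0.2870/(1.899 + 0.2870) = 0.4412 mV.
(Unloaded: V_out = x·V_CC = 0.460 mV.)

V_out ≈ 0.441 mV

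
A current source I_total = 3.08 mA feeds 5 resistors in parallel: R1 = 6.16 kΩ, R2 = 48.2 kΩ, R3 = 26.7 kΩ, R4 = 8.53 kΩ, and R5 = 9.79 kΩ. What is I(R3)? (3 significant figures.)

I ≈ 0.262 mA

Conductances: ΣG = 1/6.16 + 1/48.2 + 1/26.7 + 1/8.53 + 1/9.79 = 0.4399 (1/kΩ).
R3 takes the fraction G_k/ΣG = 0.03745/0.4399 = 0.08514, so I = 3.08 × 0.08514 = 0.2622 mA.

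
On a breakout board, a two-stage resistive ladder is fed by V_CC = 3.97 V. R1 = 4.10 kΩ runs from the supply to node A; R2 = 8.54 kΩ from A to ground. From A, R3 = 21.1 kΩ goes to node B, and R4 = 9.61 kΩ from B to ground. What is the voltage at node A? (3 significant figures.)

V_A ≈ 2.46 V

The second stage (R3 + R4 = 30.71 kΩ) loads node A in parallel with R2.
Effective lower resistance at A: R2 ‖ 30.71 = 6.682 kΩ.
So V_A = 3.97 × 0.6197 = 2.460 V.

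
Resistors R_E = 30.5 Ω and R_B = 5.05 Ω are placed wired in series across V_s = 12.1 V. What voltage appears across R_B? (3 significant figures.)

ΣR = 30.5 + 5.05 = 35.55 Ω.
Voltage divider: V = V_s · (5.050 / 35.55) = 12.1 × 0.1421 = 1.719 V.

V ≈ 1.72 V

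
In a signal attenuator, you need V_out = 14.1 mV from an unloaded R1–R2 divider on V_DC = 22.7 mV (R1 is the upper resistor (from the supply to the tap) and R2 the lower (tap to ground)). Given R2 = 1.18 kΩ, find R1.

R1 ≈ 0.720 kΩ

V_out/V_DC = R2/(R1+R2) = 0.6211.
So R1 = R2 · (V_DC/V_out − 1) = 1.18 × (22.7/14.1 − 1) = 1.18 × 0.6099 = 0.7197 kΩ.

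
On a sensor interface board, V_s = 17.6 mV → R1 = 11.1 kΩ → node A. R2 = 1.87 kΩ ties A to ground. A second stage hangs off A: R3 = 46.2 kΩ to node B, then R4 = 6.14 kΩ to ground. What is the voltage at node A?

V_A ≈ 2.46 mV

The second stage (R3 + R4 = 52.34 kΩ) loads node A in parallel with R2.
R2 ‖ (R3+R4) = 1.805 kΩ.
First divider: V_A = V_s · 1.805/(11.1 + 1.805) = 2.462 mV.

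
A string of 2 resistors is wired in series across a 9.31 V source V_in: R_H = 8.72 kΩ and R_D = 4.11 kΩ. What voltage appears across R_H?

Total series resistance ΣR = 8.72 + 4.11 = 12.83 kΩ.
V = V_in · R/ΣR = 9.31 × 0.6797 = 6.328 V.

V ≈ 6.33 V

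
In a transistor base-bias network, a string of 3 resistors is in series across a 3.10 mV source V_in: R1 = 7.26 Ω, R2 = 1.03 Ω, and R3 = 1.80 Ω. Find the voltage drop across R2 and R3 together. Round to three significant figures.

V ≈ 0.869 mV

Series total: ΣR = 7.26 + 1.03 + 1.80 = 10.09 Ω.
R_{R2..R3} = 1.03 + 1.80 = 2.830 Ω.
By the voltage-divider rule, V = 3.10 × 2.830/10.09 = 0.8695 mV.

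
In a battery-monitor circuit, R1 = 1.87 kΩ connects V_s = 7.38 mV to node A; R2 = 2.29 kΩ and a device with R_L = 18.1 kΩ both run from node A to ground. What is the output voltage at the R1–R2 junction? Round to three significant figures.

R2 ‖ R_L = (2.29 × 18.1)/(2.29 + 18.1) = 2.033 kΩ.
Now apply the divider: V_out = 7.38 × 0.5209 = 3.844 mV.
(Unloaded it would be 4.06 mV; the load pulls it down.)

V_out ≈ 3.84 mV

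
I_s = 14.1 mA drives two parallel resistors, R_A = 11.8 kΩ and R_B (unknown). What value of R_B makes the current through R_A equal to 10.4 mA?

Two-branch current divider: I_A = I_s · R_B/(R_A + R_B).
10.4/14.1 = R_B/(R_A + R_B) → R_B = R_A · (0.7376)/(1 − 0.7376) = 11.8 × 2.811 = 33.17 kΩ.

R_B ≈ 33.2 kΩ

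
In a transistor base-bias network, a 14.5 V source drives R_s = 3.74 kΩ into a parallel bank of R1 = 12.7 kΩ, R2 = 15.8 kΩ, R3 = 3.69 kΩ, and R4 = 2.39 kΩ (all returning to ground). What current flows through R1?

I ≈ 0.278 mA

Combine the parallel branches: R_p = (1/12.7 + 1/15.8 + 1/3.69 + 1/2.39)⁻¹ = 1.203 kΩ.
Node voltage V_A = V_s · R_p/(R_s + R_p) = 14.5 × 0.2433 = 3.528 V.
I(R1) = V_A / R1 = 3.528/12.7 = 0.2778 mA.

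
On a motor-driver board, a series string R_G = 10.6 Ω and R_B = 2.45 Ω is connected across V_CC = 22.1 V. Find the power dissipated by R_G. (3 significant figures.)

ΣR = 13.05 Ω → I = 22.1/13.05 = 1.693 A.
P(R_G) = I²·R_G = (1.693)² × 10.6 = 30.40 W.

P ≈ 30.4 W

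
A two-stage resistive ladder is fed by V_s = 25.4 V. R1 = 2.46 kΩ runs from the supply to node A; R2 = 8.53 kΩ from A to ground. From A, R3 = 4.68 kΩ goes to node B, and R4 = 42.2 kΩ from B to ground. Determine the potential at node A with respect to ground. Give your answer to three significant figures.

V_A ≈ 18.9 V

Looking into the second stage from A: R3 + R4 = 46.88 kΩ appears in parallel with R2.
R2 ‖ (R3+R4) = 7.217 kΩ.
First divider: V_A = V_s · 7.217/(2.46 + 7.217) = 18.94 V.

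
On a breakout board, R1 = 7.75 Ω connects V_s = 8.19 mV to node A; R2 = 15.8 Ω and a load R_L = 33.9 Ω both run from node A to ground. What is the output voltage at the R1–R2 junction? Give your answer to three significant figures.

V_out ≈ 4.76 mV

R2 ‖ R_L = (15.8 × 33.9)/(15.8 + 33.9) = 10.78 Ω.
Now apply the divider: V_out = 8.19 × 0.5817 = 4.764 mV.
(Unloaded it would be 5.49 mV; the load pulls it down.)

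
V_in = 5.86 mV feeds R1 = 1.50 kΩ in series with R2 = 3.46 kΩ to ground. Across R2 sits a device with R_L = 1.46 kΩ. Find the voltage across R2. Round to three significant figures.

V_out ≈ 2.38 mV

The load sits in parallel with R2, giving an effective lower resistance R2' = R2·R_L/(R2+R_L) = 1.027 kΩ.
Voltage divider with the loaded lower leg: V_out = 5.86 × 1.027/(1.50 + 1.027) = 5.86 × 0.4064 = 2.381 mV.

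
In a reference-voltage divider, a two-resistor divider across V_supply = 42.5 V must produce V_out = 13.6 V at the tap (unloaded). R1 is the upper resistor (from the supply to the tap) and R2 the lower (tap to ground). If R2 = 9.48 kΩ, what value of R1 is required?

V_out/V_supply = R2/(R1+R2) = 0.3200.
So R1 = R2 · (V_supply/V_out − 1) = 9.48 × (42.5/13.6 − 1) = 9.48 × 2.125 = 20.14 kΩ.

R1 ≈ 20.1 kΩ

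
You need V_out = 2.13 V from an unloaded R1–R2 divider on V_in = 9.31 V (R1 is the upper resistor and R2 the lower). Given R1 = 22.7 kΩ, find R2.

Required fraction k = V_out/V_in = 0.2288.
So R2 = R1 · V_out/(V_in − V_out) = 22.7 × 2.13/(9.31 − 2.13) = 22.7 × 0.2967 = 6.734 kΩ.

R2 ≈ 6.73 kΩ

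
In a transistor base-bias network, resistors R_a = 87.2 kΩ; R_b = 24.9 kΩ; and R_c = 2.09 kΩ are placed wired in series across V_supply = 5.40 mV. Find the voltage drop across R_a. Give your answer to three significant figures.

Total series resistance ΣR = 87.2 + 24.9 + 2.09 = 114.2 kΩ.
Voltage divider: V = V_supply · (87.20 / 114.2) = 5.40 × 0.7636 = 4.124 mV.

V ≈ 4.12 mV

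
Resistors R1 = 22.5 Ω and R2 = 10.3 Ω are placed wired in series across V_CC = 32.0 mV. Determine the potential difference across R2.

V ≈ 10.0 mV

ΣR = 22.5 + 10.3 = 32.80 Ω.
By the voltage-divider rule, V = 32.0 × 10.30/32.80 = 10.05 mV.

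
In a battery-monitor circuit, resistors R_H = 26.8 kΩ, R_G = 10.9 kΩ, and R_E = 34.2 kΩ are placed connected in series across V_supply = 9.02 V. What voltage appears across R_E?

V ≈ 4.29 V

Series total: ΣR = 26.8 + 10.9 + 34.2 = 71.90 kΩ.
Voltage divider: V = V_supply · (34.20 / 71.90) = 9.02 × 0.4757 = 4.290 V.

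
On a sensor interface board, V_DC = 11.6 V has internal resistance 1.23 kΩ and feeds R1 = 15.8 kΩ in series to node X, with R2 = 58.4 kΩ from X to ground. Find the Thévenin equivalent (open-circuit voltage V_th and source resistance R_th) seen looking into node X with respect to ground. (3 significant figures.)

V_th ≈ 8.98 V, R_th ≈ 13.2 kΩ

R1' = 1.23 + 15.8 = 17.03 kΩ (source resistance + R1).
Open-circuit (no load on X): V_th = V_DC · R2/(R1' + R2) = 11.6 × 58.4/(17.03 + 58.4) = 8.981 V.
Looking into X with the source shorted: R_th = R1'·R2/(R1'+R2) = 17.03 × 58.4/75.43 = 13.19 kΩ.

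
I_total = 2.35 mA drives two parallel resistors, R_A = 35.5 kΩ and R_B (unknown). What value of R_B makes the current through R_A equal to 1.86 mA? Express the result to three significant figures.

R_B ≈ 135 kΩ

In a two-way split, I_A/I_total = R_B/(R_A + R_B).
With f = 0.7915, R_B = R_A · f/(1−f) = 35.5 × 3.796 = 134.8 kΩ.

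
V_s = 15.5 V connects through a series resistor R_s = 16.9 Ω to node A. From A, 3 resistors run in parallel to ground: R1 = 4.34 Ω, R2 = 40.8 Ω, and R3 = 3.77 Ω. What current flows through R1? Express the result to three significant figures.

Combine the parallel branches: R_p = (1/4.34 + 1/40.8 + 1/3.77)⁻¹ = 1.922 Ω.
V_A = 15.5 × 1.922/18.82 = 1.583 V.
Branch current I = V_A/R1 = 1.583/4.34 = 0.3648 A.
(Check via current divider: I_total = 0.8235 A; share G_k/ΣG = 0.4430 → same result.)

I ≈ 0.365 A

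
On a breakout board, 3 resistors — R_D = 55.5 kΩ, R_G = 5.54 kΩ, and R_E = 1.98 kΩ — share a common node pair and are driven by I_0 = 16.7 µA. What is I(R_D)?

I ≈ 0.428 µA

Total conductance ΣG = 1/55.5 + 1/5.54 + 1/1.98 = 0.7036 (units of 1/kΩ).
R_D takes the fraction G_k/ΣG = 0.01802/0.7036 = 0.02561, so I = 16.7 × 0.02561 = 0.4277 µA.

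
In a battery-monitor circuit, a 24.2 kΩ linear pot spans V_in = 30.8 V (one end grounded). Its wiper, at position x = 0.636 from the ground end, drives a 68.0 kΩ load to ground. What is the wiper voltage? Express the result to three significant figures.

V_out ≈ 18.1 V

The pot divides into 8.809 kΩ above the wiper and 15.39 kΩ below.
Lower segment in parallel with the load: 15.39 ‖ 68.0 = 12.55 kΩ.
Loaded-divider output: V_out = 30.8 × 0.5876 = 18.10 V.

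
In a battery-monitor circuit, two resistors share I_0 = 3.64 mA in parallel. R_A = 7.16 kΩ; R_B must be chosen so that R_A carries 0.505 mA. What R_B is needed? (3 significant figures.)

R_B ≈ 1.15 kΩ

Two-branch current divider: I_A = I_0 · R_B/(R_A + R_B).
0.505/3.64 = R_B/(R_A + R_B) → R_B = R_A · (0.1387)/(1 − 0.1387) = 7.16 × 0.1611 = 1.153 kΩ.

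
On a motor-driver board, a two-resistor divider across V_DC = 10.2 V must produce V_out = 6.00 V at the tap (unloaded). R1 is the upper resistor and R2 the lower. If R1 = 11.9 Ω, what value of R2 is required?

R2 ≈ 17.0 Ω

The divider ratio is R2/(R1+R2) = 6.00/10.2 = 0.5882.
R2 = R1 · 0.5882/(1 − 0.5882) = 17.00 Ω.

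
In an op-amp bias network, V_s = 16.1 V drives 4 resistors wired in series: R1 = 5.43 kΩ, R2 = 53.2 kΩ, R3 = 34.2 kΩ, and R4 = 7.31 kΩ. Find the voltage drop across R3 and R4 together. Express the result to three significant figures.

V ≈ 6.67 V

Series total: ΣR = 5.43 + 53.2 + 34.2 + 7.31 = 100.1 kΩ.
R_{R3..R4} = 34.2 + 7.31 = 41.51 kΩ.
By the voltage-divider rule, V = 16.1 × 41.51/100.1 = 6.674 V.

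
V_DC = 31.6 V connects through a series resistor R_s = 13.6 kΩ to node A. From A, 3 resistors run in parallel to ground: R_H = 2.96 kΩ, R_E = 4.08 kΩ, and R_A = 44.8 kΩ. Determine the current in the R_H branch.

Parallel bank: R_p = 1/(1/2.96 + 1/4.08 + 1/44.8) = 1.652 kΩ.
Node voltage V_A = V_DC · R_p/(R_s + R_p) = 31.6 × 0.1083 = 3.423 V.
I(R_H) = V_A / R_H = 3.423/2.96 = 1.156 mA.

I ≈ 1.16 mA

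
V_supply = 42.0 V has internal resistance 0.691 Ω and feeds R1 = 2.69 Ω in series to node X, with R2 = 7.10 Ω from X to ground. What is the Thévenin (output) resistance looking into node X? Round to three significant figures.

R1' = 0.691 + 2.69 = 3.381 Ω (source resistance + R1).
Zeroing V_supply shorts the top of R1' to ground, so R_th = R1' ‖ R2 = 2.290 Ω.

R_th ≈ 2.29 Ω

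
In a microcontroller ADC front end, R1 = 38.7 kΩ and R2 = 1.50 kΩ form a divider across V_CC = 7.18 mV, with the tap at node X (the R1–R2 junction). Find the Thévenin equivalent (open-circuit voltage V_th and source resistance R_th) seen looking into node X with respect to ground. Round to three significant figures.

Open-circuit (no load on X): V_th = V_CC · R2/(R1 + R2) = 7.18 × 1.50/(38.70 + 1.50) = 0.2679 mV.
Looking into X with the source shorted: R_th = R1·R2/(R1+R2) = 38.70 × 1.50/40.20 = 1.444 kΩ.

V_th ≈ 0.268 mV, R_th ≈ 1.44 kΩ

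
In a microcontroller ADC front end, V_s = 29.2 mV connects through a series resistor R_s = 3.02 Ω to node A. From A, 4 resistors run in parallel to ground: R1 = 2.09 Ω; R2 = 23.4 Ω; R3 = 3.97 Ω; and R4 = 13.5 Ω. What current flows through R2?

I ≈ 0.351 mA

Parallel bank: R_p = 1/(1/2.09 + 1/23.4 + 1/3.97 + 1/13.5) = 1.180 Ω.
Node voltage V_A = V_s · R_p/(R_s + R_p) = 29.2 × 0.2810 = 8.206 mV.
Branch current I = V_A/R2 = 8.206/23.4 = 0.3507 mA.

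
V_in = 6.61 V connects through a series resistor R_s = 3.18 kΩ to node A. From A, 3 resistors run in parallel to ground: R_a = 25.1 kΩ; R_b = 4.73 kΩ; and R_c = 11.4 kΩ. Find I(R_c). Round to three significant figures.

I ≈ 0.279 mA

Parallel bank: R_p = 1/(1/25.1 + 1/4.73 + 1/11.4) = 2.950 kΩ.
V_A = 6.61 × 2.950/6.130 = 3.181 V.
I(R_c) = V_A / R_c = 3.181/11.4 = 0.2790 mA.
(Equivalently: I_total = 1.078 mA, then current-divider fraction G_k/ΣG = 0.2588.)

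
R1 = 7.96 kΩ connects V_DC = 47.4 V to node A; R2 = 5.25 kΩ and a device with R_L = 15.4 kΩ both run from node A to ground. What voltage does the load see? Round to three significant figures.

R2 ‖ R_L = (5.25 × 15.4)/(5.25 + 15.4) = 3.915 kΩ.
Now apply the divider: V_out = 47.4 × 0.3297 = 15.63 V.

V_out ≈ 15.6 V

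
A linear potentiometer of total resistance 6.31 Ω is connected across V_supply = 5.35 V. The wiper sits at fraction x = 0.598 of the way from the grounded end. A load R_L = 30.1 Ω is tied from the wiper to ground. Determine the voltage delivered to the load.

V_out ≈ 3.05 V

Lower segment x·R_p = 3.773 Ω; upper segment (1−x)·R_p = 2.537 Ω.
(x·R_p) ‖ R_L = 3.353 Ω.
Loaded-divider output: V_out = 5.35 × 0.5693 = 3.046 V.
(Unloaded: V_out = x·V_supply = 3.20 V.)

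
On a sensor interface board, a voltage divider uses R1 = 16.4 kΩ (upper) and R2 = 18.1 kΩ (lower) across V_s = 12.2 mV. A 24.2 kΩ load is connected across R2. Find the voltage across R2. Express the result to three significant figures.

V_out ≈ 4.72 mV

First combine the lower leg with the load: R2 ‖ R_L = 10.36 kΩ.
Now apply the divider: V_out = 12.2 × 0.3870 = 4.722 mV.
(Unloaded it would be 6.40 mV; the load pulls it down.)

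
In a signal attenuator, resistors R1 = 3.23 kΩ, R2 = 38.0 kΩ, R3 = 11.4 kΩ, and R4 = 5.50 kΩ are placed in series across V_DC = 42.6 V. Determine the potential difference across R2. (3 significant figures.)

V ≈ 27.8 V

Series total: ΣR = 3.23 + 38.0 + 11.4 + 5.50 = 58.13 kΩ.
V = V_DC · R/ΣR = 42.6 × 0.6537 = 27.85 V.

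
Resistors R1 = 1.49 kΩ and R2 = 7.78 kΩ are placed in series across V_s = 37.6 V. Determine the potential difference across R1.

V ≈ 6.04 V

Series total: ΣR = 1.49 + 7.78 = 9.270 kΩ.
By the voltage-divider rule, V = 37.6 × 1.490/9.270 = 6.044 V.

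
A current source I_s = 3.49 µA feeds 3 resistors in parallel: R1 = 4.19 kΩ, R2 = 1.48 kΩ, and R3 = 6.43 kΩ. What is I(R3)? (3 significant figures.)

Conductances: ΣG = 1/4.19 + 1/1.48 + 1/6.43 = 1.070 (1/kΩ).
By the current-divider rule, I = I_s · G_k/ΣG = 3.49 × 0.1454 = 0.5073 µA.

I ≈ 0.507 µA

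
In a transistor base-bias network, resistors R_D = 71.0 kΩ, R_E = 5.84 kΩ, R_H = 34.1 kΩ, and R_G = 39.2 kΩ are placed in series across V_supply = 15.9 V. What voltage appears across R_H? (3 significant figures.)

V ≈ 3.61 V

Series total: ΣR = 71.0 + 5.84 + 34.1 + 39.2 = 150.1 kΩ.
V = V_supply · R/ΣR = 15.9 × 0.2271 = 3.611 V.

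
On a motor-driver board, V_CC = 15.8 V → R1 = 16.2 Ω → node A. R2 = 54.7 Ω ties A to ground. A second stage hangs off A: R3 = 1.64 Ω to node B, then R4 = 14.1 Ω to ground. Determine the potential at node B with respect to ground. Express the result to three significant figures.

V_B ≈ 6.09 V

The second stage (R3 + R4 = 15.74 Ω) loads node A in parallel with R2.
Effective lower resistance at A: R2 ‖ 15.74 = 12.22 Ω.
V_A = 15.8 × 12.22/(16.2 + 12.22) = 6.795 V.
Then the unloaded second divider: V_B = V_A × R4/(R3+R4) = 6.795 × 0.8958 = 6.087 V.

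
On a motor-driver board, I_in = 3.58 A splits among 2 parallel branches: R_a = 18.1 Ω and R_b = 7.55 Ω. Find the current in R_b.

Two-branch current divider: I_k = I_in · R_other/(R_1 + R_2).
I(R_b) = 3.58 × 18.1/(18.1 + 7.55) = 3.58 × 0.7057 = 2.526 A.

I ≈ 2.53 A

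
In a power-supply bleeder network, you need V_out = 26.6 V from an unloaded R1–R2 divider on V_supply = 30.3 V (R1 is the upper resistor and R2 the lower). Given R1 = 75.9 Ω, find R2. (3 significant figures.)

R2 ≈ 546 Ω

V_out/V_supply = R2/(R1+R2) = 0.8779.
R2 = R1 · 0.8779/(1 − 0.8779) = 545.7 Ω.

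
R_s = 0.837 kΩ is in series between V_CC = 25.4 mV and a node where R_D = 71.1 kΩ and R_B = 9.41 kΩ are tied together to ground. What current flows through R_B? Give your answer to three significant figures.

Equivalent of the parallel group: R_p = 8.310 kΩ.
V_A = 25.4 × 8.310/9.147 = 23.08 mV.
Branch current I = V_A/R_B = 23.08/9.41 = 2.452 µA.

I ≈ 2.45 µA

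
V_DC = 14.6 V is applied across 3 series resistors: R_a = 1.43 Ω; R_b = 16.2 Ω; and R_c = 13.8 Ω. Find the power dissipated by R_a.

ΣR = 31.43 Ω → I = 14.6/31.43 = 0.4645 A.
V(R_a) = I·R = 0.6643 V; P = V·I = 0.6643 × 0.4645 = 0.3086 W.

P ≈ 0.309 W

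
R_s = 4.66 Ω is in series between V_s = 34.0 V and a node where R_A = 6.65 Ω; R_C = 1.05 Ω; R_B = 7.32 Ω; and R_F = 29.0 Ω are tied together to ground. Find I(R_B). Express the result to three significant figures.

Combine the parallel branches: R_p = (1/6.65 + 1/1.05 + 1/7.32 + 1/29.0)⁻¹ = 0.7850 Ω.
V_A = 34.0 × 0.7850/5.445 = 4.902 V.
I(R_B) = V_A / R_B = 4.902/7.32 = 0.6697 A.

I ≈ 0.670 A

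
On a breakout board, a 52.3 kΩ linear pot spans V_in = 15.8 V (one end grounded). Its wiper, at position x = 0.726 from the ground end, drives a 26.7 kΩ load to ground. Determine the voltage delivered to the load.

V_out ≈ 8.25 V

Lower segment x·R_p = 37.97 kΩ; upper segment (1−x)·R_p = 14.33 kΩ.
(x·R_p) ‖ R_L = 15.68 kΩ.
Then V_out = V_in · 15.68/(14.33 + 15.68) = 8.254 V.
(Unloaded: V_out = x·V_in = 11.5 V.)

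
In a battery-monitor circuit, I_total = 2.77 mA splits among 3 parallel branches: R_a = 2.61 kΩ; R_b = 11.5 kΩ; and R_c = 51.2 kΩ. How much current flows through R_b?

Total conductance ΣG = 1/2.61 + 1/11.5 + 1/51.2 = 0.4896 (units of 1/kΩ).
By the current-divider rule, I = I_total · G_k/ΣG = 2.77 × 0.1776 = 0.4919 mA.

I ≈ 0.492 mA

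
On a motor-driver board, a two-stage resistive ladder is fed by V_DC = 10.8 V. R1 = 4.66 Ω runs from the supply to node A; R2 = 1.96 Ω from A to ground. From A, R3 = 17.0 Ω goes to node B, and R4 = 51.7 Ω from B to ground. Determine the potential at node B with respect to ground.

Looking into the second stage from A: R3 + R4 = 68.70 Ω appears in parallel with R2.
Effective lower resistance at A: R2 ‖ 68.70 = 1.906 Ω.
V_A = 10.8 × 1.906/(4.66 + 1.906) = 3.135 V.
V_B = V_A × 0.7525 = 2.359 V.

V_B ≈ 2.36 V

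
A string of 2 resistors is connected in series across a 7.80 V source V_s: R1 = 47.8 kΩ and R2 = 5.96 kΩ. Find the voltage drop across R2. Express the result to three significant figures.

V ≈ 0.865 V

ΣR = 47.8 + 5.96 = 53.76 kΩ.
By the voltage-divider rule, V = 7.80 × 5.960/53.76 = 0.8647 V.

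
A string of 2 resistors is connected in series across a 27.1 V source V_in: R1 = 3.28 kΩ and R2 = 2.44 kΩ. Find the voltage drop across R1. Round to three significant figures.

V ≈ 15.5 V

ΣR = 3.28 + 2.44 = 5.720 kΩ.
By the voltage-divider rule, V = 27.1 × 3.280/5.720 = 15.54 V.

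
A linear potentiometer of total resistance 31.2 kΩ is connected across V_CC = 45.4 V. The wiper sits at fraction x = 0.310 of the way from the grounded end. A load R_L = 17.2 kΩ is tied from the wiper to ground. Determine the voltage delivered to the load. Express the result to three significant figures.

V_out ≈ 10.1 V

The pot divides into 21.53 kΩ above the wiper and 9.672 kΩ below.
Lower segment in parallel with the load: 9.672 ‖ 17.2 = 6.191 kΩ.
V_out = 45.4 × 6.191/(21.53 + 6.191) = 10.14 V.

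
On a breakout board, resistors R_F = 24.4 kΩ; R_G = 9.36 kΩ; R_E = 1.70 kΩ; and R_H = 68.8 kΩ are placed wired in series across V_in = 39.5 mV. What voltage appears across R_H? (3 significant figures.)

V ≈ 26.1 mV

Series total: ΣR = 24.4 + 9.36 + 1.70 + 68.8 = 104.3 kΩ.
Voltage divider: V = V_in · (68.80 / 104.3) = 39.5 × 0.6599 = 26.07 mV.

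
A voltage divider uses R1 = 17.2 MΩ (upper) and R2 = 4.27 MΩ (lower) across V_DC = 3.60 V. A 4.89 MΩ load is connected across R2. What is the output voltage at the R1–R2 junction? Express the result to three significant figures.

First combine the lower leg with the load: R2 ‖ R_L = 2.280 MΩ.
Then V_out = V_DC · R2'/(R1 + R2') = 3.60 × 2.280/19.48 = 0.4213 V.

V_out ≈ 0.421 V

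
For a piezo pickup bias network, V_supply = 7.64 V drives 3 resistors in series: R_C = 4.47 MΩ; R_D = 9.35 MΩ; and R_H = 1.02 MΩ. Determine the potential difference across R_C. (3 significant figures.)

V ≈ 2.30 V

Series total: ΣR = 4.47 + 9.35 + 1.02 = 14.84 MΩ.
By the voltage-divider rule, V = 7.64 × 4.470/14.84 = 2.301 V.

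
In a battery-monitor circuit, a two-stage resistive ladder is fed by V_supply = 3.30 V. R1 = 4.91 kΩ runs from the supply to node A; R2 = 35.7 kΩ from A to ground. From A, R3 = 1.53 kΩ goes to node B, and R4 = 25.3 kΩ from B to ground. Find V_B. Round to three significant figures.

Looking into the second stage from A: R3 + R4 = 26.83 kΩ appears in parallel with R2.
R2 ‖ (R3+R4) = 15.32 kΩ.
First divider: V_A = V_supply · 15.32/(4.91 + 15.32) = 2.499 V.
Stage 2 is unloaded, so V_B = V_A · R4/(R3+R4) = 2.499 × 25.3/26.83 = 2.356 V.

V_B ≈ 2.36 V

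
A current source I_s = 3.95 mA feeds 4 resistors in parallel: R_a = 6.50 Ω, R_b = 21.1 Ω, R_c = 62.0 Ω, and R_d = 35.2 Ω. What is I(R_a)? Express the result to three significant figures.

I ≈ 2.47 mA

Total conductance ΣG = 1/6.50 + 1/21.1 + 1/62.0 + 1/35.2 = 0.2458 (units of 1/Ω).
R_a takes the fraction G_k/ΣG = 0.1538/0.2458 = 0.6260, so I = 3.95 × 0.6260 = 2.473 mA.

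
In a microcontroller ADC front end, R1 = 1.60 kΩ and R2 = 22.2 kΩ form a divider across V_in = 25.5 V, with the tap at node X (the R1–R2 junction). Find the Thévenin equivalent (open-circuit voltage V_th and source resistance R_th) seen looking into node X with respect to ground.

V_th ≈ 23.8 V, R_th ≈ 1.49 kΩ

With X open, the divider is unloaded: V_th = 25.5 × 22.2/23.80 = 23.79 V.
Looking into X with the source shorted: R_th = R1·R2/(R1+R2) = 1.600 × 22.2/23.80 = 1.492 kΩ.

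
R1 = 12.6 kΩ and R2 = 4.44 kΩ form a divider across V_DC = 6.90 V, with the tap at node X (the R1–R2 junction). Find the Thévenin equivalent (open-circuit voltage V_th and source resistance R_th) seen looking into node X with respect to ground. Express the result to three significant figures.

With X open, the divider is unloaded: V_th = 6.90 × 4.44/17.04 = 1.798 V.
With V_DC suppressed (replaced by a short), R_th = R1 ‖ R2 = (12.60 × 4.44)/(12.60 + 4.44) = 3.283 kΩ.

V_th ≈ 1.80 V, R_th ≈ 3.28 kΩ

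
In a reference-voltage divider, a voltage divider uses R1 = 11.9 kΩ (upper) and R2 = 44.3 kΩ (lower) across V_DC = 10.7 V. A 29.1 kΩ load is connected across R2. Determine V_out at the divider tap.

V_out ≈ 6.38 V

First combine the lower leg with the load: R2 ‖ R_L = 17.56 kΩ.
Voltage divider with the loaded lower leg: V_out = 10.7 × 17.56/(11.9 + 17.56) = 10.7 × 0.5961 = 6.378 V.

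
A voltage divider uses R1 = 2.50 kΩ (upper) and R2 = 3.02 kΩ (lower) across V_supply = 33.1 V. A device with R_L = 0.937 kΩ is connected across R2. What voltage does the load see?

First combine the lower leg with the load: R2 ‖ R_L = 0.7151 kΩ.
Now apply the divider: V_out = 33.1 × 0.2224 = 7.362 V.
(Unloaded it would be 18.1 V; the load pulls it down.)

V_out ≈ 7.36 V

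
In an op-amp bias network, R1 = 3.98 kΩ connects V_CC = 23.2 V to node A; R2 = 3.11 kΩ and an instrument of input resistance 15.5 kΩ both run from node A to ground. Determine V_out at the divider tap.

First combine the lower leg with the load: R2 ‖ R_L = 2.590 kΩ.
Then V_out = V_CC · R2'/(R1 + R2') = 23.2 × 2.590/6.570 = 9.146 V.

V_out ≈ 9.15 V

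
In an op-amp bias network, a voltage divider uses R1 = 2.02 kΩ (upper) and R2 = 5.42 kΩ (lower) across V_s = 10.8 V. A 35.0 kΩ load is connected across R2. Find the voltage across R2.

The load sits in parallel with R2, giving an effective lower resistance R2' = R2·R_L/(R2+R_L) = 4.693 kΩ.
Now apply the divider: V_out = 10.8 × 0.6991 = 7.550 V.
(Unloaded it would be 7.87 V; the load pulls it down.)

V_out ≈ 7.55 V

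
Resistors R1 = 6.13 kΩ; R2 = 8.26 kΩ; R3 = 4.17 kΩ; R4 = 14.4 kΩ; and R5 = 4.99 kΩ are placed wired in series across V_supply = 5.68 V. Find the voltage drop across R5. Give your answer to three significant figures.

V ≈ 0.747 V

ΣR = 6.13 + 8.26 + 4.17 + 14.4 + 4.99 = 37.95 kΩ.
By the voltage-divider rule, V = 5.68 × 4.990/37.95 = 0.7469 V.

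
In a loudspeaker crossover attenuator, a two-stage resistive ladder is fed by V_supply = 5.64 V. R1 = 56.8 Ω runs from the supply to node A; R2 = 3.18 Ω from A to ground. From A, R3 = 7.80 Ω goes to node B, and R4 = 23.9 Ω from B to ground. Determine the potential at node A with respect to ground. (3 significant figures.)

Node A sees R2 in parallel with the series input of stage 2, R3 + R4 = 31.70 Ω.
R2 ‖ (R3+R4) = 2.890 Ω.
First divider: V_A = V_supply · 2.890/(56.8 + 2.890) = 0.2731 V.

V_A ≈ 0.273 V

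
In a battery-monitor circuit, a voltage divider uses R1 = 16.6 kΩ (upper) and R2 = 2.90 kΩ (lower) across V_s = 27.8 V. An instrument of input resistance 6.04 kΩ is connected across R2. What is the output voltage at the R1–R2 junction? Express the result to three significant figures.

R2 ‖ R_L = (2.90 × 6.04)/(2.90 + 6.04) = 1.959 kΩ.
Voltage divider with the loaded lower leg: V_out = 27.8 × 1.959/(16.6 + 1.959) = 27.8 × 0.1056 = 2.935 V.
(Unloaded it would be 4.13 V; the load pulls it down.)

V_out ≈ 2.93 V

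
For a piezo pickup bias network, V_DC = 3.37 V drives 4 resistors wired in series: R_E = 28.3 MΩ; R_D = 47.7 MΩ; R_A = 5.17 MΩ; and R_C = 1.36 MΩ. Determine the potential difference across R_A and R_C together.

Series total: ΣR = 28.3 + 47.7 + 5.17 + 1.36 = 82.53 MΩ.
R_{R_A..R_C} = 5.17 + 1.36 = 6.530 MΩ.
Voltage divider: V = V_DC · (6.530 / 82.53) = 3.37 × 0.07912 = 0.2666 V.

V ≈ 0.267 V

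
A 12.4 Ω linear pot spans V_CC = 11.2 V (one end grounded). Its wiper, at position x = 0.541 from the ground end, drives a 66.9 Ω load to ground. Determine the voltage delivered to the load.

The pot divides into 5.692 Ω above the wiper and 6.708 Ω below.
R_L loads the lower segment: effective lower R = 6.097 Ω.
Then V_out = V_CC · 6.097/(5.692 + 6.097) = 5.793 V.

V_out ≈ 5.79 V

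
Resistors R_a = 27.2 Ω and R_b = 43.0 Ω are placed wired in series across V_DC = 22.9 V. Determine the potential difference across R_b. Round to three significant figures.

V ≈ 14.0 V

ΣR = 27.2 + 43.0 = 70.20 Ω.
By the voltage-divider rule, V = 22.9 × 43.00/70.20 = 14.03 V.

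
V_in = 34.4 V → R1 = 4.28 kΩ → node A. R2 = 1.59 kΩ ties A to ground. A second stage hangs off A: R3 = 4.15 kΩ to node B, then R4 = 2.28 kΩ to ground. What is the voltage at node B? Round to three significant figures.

V_B ≈ 2.80 V

The second stage (R3 + R4 = 6.430 kΩ) loads node A in parallel with R2.
Effective lower resistance at A: R2 ‖ 6.430 = 1.275 kΩ.
V_A = 34.4 × 1.275/(4.28 + 1.275) = 7.895 V.
Then the unloaded second divider: V_B = V_A × R4/(R3+R4) = 7.895 × 0.3546 = 2.799 V.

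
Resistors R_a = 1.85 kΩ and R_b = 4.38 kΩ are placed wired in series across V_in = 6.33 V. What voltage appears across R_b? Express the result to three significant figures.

Series total: ΣR = 1.85 + 4.38 = 6.230 kΩ.
By the voltage-divider rule, V = 6.33 × 4.380/6.230 = 4.450 V.

V ≈ 4.45 V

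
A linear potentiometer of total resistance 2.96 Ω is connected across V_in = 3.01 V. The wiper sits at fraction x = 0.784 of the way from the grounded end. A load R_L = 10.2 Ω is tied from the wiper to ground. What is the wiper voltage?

Lower segment x·R_p = 2.321 Ω; upper segment (1−x)·R_p = 0.6394 Ω.
(x·R_p) ‖ R_L = 1.891 Ω.
Loaded-divider output: V_out = 3.01 × 0.7473 = 2.249 V.
(Unloaded: V_out = x·V_in = 2.36 V.)

V_out ≈ 2.25 V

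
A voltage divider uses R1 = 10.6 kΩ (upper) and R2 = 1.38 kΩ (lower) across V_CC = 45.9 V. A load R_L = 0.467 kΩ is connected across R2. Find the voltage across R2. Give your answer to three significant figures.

First combine the lower leg with the load: R2 ‖ R_L = 0.3489 kΩ.
Then V_out = V_CC · R2'/(R1 + R2') = 45.9 × 0.3489/10.95 = 1.463 V.

V_out ≈ 1.46 V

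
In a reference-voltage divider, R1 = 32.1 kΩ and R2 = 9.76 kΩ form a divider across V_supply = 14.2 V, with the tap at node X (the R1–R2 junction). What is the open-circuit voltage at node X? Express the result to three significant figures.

V_th ≈ 3.31 V

With X open, the divider is unloaded: V_th = 14.2 × 9.76/41.86 = 3.311 V.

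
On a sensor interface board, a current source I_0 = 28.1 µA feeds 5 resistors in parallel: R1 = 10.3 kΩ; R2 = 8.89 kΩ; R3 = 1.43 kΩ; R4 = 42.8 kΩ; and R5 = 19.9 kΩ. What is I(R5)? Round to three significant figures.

I ≈ 1.44 µA

Total conductance ΣG = 1/10.3 + 1/8.89 + 1/1.43 + 1/42.8 + 1/19.9 = 0.9825 (units of 1/kΩ).
Current divider: I(R5) = I_0 · G_k/ΣG = 28.1 × (0.05025/0.9825) = 28.1 × 0.05115 = 1.437 µA.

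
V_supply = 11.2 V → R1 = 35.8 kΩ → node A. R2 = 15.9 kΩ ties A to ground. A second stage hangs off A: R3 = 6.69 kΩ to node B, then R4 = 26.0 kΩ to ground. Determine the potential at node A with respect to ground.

V_A ≈ 2.58 V

Looking into the second stage from A: R3 + R4 = 32.69 kΩ appears in parallel with R2.
Effective lower resistance at A: R2 ‖ 32.69 = 10.70 kΩ.
So V_A = 11.2 × 0.2301 = 2.577 V.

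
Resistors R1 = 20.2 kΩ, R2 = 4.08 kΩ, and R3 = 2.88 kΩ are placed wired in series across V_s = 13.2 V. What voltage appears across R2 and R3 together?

ΣR = 20.2 + 4.08 + 2.88 = 27.16 kΩ.
R_{R2..R3} = 4.08 + 2.88 = 6.960 kΩ.
By the voltage-divider rule, V = 13.2 × 6.960/27.16 = 3.383 V.

V ≈ 3.38 V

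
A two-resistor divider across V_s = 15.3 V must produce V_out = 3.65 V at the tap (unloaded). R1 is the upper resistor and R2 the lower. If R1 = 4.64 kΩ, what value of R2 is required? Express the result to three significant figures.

V_out/V_s = R2/(R1+R2) = 0.2386.
Rearranging, R2 = R1·k/(1−k) = 4.64 × 0.3133 = 1.454 kΩ.

R2 ≈ 1.45 kΩ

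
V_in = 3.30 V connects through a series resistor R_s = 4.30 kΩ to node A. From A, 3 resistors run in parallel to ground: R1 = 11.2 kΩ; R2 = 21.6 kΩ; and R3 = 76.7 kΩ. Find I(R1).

I ≈ 0.180 mA

Equivalent of the parallel group: R_p = 6.729 kΩ.
V_A = 3.30 × 6.729/11.03 = 2.013 V.
I(R1) = V_A / R1 = 2.013/11.2 = 0.1798 mA.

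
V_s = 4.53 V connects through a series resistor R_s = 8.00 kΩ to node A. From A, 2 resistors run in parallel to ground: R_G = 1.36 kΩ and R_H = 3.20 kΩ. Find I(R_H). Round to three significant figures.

Parallel bank: R_p = 1/(1/1.36 + 1/3.20) = 0.9544 kΩ.
Node voltage V_A = V_s · R_p/(R_s + R_p) = 4.53 × 0.1066 = 0.4828 V.
Branch current I = V_A/R_H = 0.4828/3.20 = 0.1509 mA.

I ≈ 0.151 mA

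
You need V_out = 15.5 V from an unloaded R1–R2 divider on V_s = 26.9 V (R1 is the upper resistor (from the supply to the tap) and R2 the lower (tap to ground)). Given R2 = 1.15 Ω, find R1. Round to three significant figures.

Required fraction k = V_out/V_s = 0.5762.
So R1 = R2 · (V_s/V_out − 1) = 1.15 × (26.9/15.5 − 1) = 1.15 × 0.7355 = 0.8458 Ω.

R1 ≈ 0.846 Ω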